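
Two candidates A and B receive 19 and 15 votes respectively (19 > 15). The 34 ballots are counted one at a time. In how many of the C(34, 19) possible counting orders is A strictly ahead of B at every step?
Strict-lead orderings = 218349120

Total orderings of the 34 votes with 19 for A: C(34, 19) = 1855967520. By the Bertrand ballot formula (Cycle Lemma / reflection principle), the number of orderings in which A is strictly ahead of B throughout is (p − q)/(p + q) · C(p + q, p) = (19 − 15)/(19 + 15) · 1855967520 = 218349120.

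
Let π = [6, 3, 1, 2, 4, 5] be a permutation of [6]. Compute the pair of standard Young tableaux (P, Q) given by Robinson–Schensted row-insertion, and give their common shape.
P = [1, 2, 4, 5] / [3] / [6];  Q = [1, 4, 5, 6] / [2] / [3];  common shape = (4, 1, 1)

Row-insert the values π_1, π_2, … into P one at a time, bumping the leftmost entry strictly greater than the inserted value down to the next row. The recording tableau Q records, in position (i, j), the step at which that cell was added to P.
  Insert 6 (step 1): P = [6];  Q = [1]
  Insert 3 (step 2): P = [3] / [6];  Q = [1] / [2]
  Insert 1 (step 3): P = [1] / [3] / [6];  Q = [1] / [2] / [3]
  Insert 2 (step 4): P = [1, 2] / [3] / [6];  Q = [1, 4] / [2] / [3]
  Insert 4 (step 5): P = [1, 2, 4] / [3] / [6];  Q = [1, 4, 5] / [2] / [3]
  Insert 5 (step 6): P = [1, 2, 4, 5] / [3] / [6];  Q = [1, 4, 5, 6] / [2] / [3]
Final shape: (4, 1, 1).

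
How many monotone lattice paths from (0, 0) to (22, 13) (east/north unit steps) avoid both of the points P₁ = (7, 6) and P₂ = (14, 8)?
Number of paths = 851646018

Inclusion–exclusion. Total paths: C(35, 22) = 1476337800. Through P₁: C(13, 7)·C(22, 15) = 292653504. Through P₂: C(22, 14)·C(13, 8) = 411543990. Since P₁ is strictly southwest of P₂, a monotone path through both must visit P₁ then P₂; paths through both = C(13, 7)·C(9, 7)·C(13, 8) = 79505712. Avoid both = 1476337800 − 292653504 − 411543990 + 79505712 = 851646018.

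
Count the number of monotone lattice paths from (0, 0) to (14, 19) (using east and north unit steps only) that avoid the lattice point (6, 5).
Number of paths = 671075460

Total paths from (0, 0) to (14, 19): C(33, 14) = 818809200. Paths through (6, 5): (paths (0, 0) → (6, 5)) × (paths (6, 5) → (14, 19)) = C(11, 6) · C(22, 8) = 462 · 319770 = 147733740. Avoidance count = 818809200 − 147733740 = 671075460.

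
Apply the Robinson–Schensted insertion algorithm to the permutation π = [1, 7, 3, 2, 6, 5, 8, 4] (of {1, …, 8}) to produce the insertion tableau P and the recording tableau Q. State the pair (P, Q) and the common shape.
P = [1, 2, 4, 8] / [3, 5] / [6] / [7];  Q = [1, 2, 5, 7] / [3, 6] / [4] / [8];  common shape = (4, 2, 1, 1)

Row-insert the values π_1, π_2, … into P one at a time, bumping the leftmost entry strictly greater than the inserted value down to the next row. The recording tableau Q records, in position (i, j), the step at which that cell was added to P.
  Insert 1 (step 1): P = [1];  Q = [1]
  Insert 7 (step 2): P = [1, 7];  Q = [1, 2]
  Insert 3 (step 3): P = [1, 3] / [7];  Q = [1, 2] / [3]
  Insert 2 (step 4): P = [1, 2] / [3] / [7];  Q = [1, 2] / [3] / [4]
  Insert 6 (step 5): P = [1, 2, 6] / [3] / [7];  Q = [1, 2, 5] / [3] / [4]
  Insert 5 (step 6): P = [1, 2, 5] / [3, 6] / [7];  Q = [1, 2, 5] / [3, 6] / [4]
  Insert 8 (step 7): P = [1, 2, 5, 8] / [3, 6] / [7];  Q = [1, 2, 5, 7] / [3, 6] / [4]
  Insert 4 (step 8): P = [1, 2, 4, 8] / [3, 5] / [6] / [7];  Q = [1, 2, 5, 7] / [3, 6] / [4] / [8]
Final shape: (4, 2, 1, 1).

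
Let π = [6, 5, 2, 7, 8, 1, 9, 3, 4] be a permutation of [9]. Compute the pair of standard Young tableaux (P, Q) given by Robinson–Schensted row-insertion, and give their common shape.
P = [1, 3, 4, 9] / [2, 7, 8] / [5] / [6];  Q = [1, 4, 5, 7] / [2, 8, 9] / [3] / [6];  common shape = (4, 3, 1, 1)

Row-insert the values π_1, π_2, … into P one at a time, bumping the leftmost entry strictly greater than the inserted value down to the next row. The recording tableau Q records, in position (i, j), the step at which that cell was added to P.
  Insert 6 (step 1): P = [6];  Q = [1]
  Insert 5 (step 2): P = [5] / [6];  Q = [1] / [2]
  Insert 2 (step 3): P = [2] / [5] / [6];  Q = [1] / [2] / [3]
  Insert 7 (step 4): P = [2, 7] / [5] / [6];  Q = [1, 4] / [2] / [3]
  Insert 8 (step 5): P = [2, 7, 8] / [5] / [6];  Q = [1, 4, 5] / [2] / [3]
  Insert 1 (step 6): P = [1, 7, 8] / [2] / [5] / [6];  Q = [1, 4, 5] / [2] / [3] / [6]
  Insert 9 (step 7): P = [1, 7, 8, 9] / [2] / [5] / [6];  Q = [1, 4, 5, 7] / [2] / [3] / [6]
  Insert 3 (step 8): P = [1, 3, 8, 9] / [2, 7] / [5] / [6];  Q = [1, 4, 5, 7] / [2, 8] / [3] / [6]
  Insert 4 (step 9): P = [1, 3, 4, 9] / [2, 7, 8] / [5] / [6];  Q = [1, 4, 5, 7] / [2, 8, 9] / [3] / [6]
Final shape: (4, 3, 1, 1).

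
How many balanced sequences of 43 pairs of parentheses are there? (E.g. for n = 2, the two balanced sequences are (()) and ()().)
C_43 = 150853479205085351660700

These balanced parentheses are counted by the Catalan number C_n = (1/(n + 1)) · C(2n, n). For n = 43: C_43 = (1/44) · C(86, 43) = 6637553085023755473070800/44 = 150853479205085351660700.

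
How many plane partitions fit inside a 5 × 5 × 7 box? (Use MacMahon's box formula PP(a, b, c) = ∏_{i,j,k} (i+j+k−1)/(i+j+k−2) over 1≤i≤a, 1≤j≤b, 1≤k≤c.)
PP(5, 5, 7) = 30107635272

Evaluate the triple product over i = 1..5, j = 1..5, k = 1..7. The factors are (2/1) · (3/2) · (4/3) · (5/4) · (6/5) · (7/6) · (8/7) · (3/2) · … (175 factors total). The numerators and denominators telescope so the product is an integer; carrying out the multiplication exactly gives PP(5, 5, 7) = 30107635272.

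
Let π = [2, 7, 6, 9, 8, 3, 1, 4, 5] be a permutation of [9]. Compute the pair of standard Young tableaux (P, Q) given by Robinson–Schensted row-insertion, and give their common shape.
P = [1, 3, 4, 5] / [2, 8] / [6, 9] / [7];  Q = [1, 2, 4, 9] / [3, 5] / [6, 8] / [7];  common shape = (4, 2, 2, 1)

Row-insert the values π_1, π_2, … into P one at a time, bumping the leftmost entry strictly greater than the inserted value down to the next row. The recording tableau Q records, in position (i, j), the step at which that cell was added to P.
  Insert 2 (step 1): P = [2];  Q = [1]
  Insert 7 (step 2): P = [2, 7];  Q = [1, 2]
  Insert 6 (step 3): P = [2, 6] / [7];  Q = [1, 2] / [3]
  Insert 9 (step 4): P = [2, 6, 9] / [7];  Q = [1, 2, 4] / [3]
  Insert 8 (step 5): P = [2, 6, 8] / [7, 9];  Q = [1, 2, 4] / [3, 5]
  Insert 3 (step 6): P = [2, 3, 8] / [6, 9] / [7];  Q = [1, 2, 4] / [3, 5] / [6]
  Insert 1 (step 7): P = [1, 3, 8] / [2, 9] / [6] / [7];  Q = [1, 2, 4] / [3, 5] / [6] / [7]
  Insert 4 (step 8): P = [1, 3, 4] / [2, 8] / [6, 9] / [7];  Q = [1, 2, 4] / [3, 5] / [6, 8] / [7]
  Insert 5 (step 9): P = [1, 3, 4, 5] / [2, 8] / [6, 9] / [7];  Q = [1, 2, 4, 9] / [3, 5] / [6, 8] / [7]
Final shape: (4, 2, 2, 1).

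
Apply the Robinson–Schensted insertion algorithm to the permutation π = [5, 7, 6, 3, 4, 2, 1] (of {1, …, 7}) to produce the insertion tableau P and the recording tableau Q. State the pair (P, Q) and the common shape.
P = [1, 4] / [2, 6] / [3] / [5] / [7];  Q = [1, 2] / [3, 5] / [4] / [6] / [7];  common shape = (2, 2, 1, 1, 1)

Row-insert the values π_1, π_2, … into P one at a time, bumping the leftmost entry strictly greater than the inserted value down to the next row. The recording tableau Q records, in position (i, j), the step at which that cell was added to P.
  Insert 5 (step 1): P = [5];  Q = [1]
  Insert 7 (step 2): P = [5, 7];  Q = [1, 2]
  Insert 6 (step 3): P = [5, 6] / [7];  Q = [1, 2] / [3]
  Insert 3 (step 4): P = [3, 6] / [5] / [7];  Q = [1, 2] / [3] / [4]
  Insert 4 (step 5): P = [3, 4] / [5, 6] / [7];  Q = [1, 2] / [3, 5] / [4]
  Insert 2 (step 6): P = [2, 4] / [3, 6] / [5] / [7];  Q = [1, 2] / [3, 5] / [4] / [6]
  Insert 1 (step 7): P = [1, 4] / [2, 6] / [3] / [5] / [7];  Q = [1, 2] / [3, 5] / [4] / [6] / [7]
Final shape: (2, 2, 1, 1, 1).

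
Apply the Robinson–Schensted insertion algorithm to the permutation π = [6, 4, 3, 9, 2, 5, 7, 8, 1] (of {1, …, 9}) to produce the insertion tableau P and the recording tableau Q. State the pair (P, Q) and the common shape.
P = [1, 5, 7, 8] / [2, 9] / [3] / [4] / [6];  Q = [1, 4, 7, 8] / [2, 6] / [3] / [5] / [9];  common shape = (4, 2, 1, 1, 1)

Row-insert the values π_1, π_2, … into P one at a time, bumping the leftmost entry strictly greater than the inserted value down to the next row. The recording tableau Q records, in position (i, j), the step at which that cell was added to P.
  Insert 6 (step 1): P = [6];  Q = [1]
  Insert 4 (step 2): P = [4] / [6];  Q = [1] / [2]
  Insert 3 (step 3): P = [3] / [4] / [6];  Q = [1] / [2] / [3]
  Insert 9 (step 4): P = [3, 9] / [4] / [6];  Q = [1, 4] / [2] / [3]
  Insert 2 (step 5): P = [2, 9] / [3] / [4] / [6];  Q = [1, 4] / [2] / [3] / [5]
  Insert 5 (step 6): P = [2, 5] / [3, 9] / [4] / [6];  Q = [1, 4] / [2, 6] / [3] / [5]
  Insert 7 (step 7): P = [2, 5, 7] / [3, 9] / [4] / [6];  Q = [1, 4, 7] / [2, 6] / [3] / [5]
  Insert 8 (step 8): P = [2, 5, 7, 8] / [3, 9] / [4] / [6];  Q = [1, 4, 7, 8] / [2, 6] / [3] / [5]
  Insert 1 (step 9): P = [1, 5, 7, 8] / [2, 9] / [3] / [4] / [6];  Q = [1, 4, 7, 8] / [2, 6] / [3] / [5] / [9]
Final shape: (4, 2, 1, 1, 1).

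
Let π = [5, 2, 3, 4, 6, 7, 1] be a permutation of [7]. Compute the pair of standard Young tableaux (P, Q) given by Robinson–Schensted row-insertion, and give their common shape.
P = [1, 3, 4, 6, 7] / [2] / [5];  Q = [1, 3, 4, 5, 6] / [2] / [7];  common shape = (5, 1, 1)

Row-insert the values π_1, π_2, … into P one at a time, bumping the leftmost entry strictly greater than the inserted value down to the next row. The recording tableau Q records, in position (i, j), the step at which that cell was added to P.
  Insert 5 (step 1): P = [5];  Q = [1]
  Insert 2 (step 2): P = [2] / [5];  Q = [1] / [2]
  Insert 3 (step 3): P = [2, 3] / [5];  Q = [1, 3] / [2]
  Insert 4 (step 4): P = [2, 3, 4] / [5];  Q = [1, 3, 4] / [2]
  Insert 6 (step 5): P = [2, 3, 4, 6] / [5];  Q = [1, 3, 4, 5] / [2]
  Insert 7 (step 6): P = [2, 3, 4, 6, 7] / [5];  Q = [1, 3, 4, 5, 6] / [2]
  Insert 1 (step 7): P = [1, 3, 4, 6, 7] / [2] / [5];  Q = [1, 3, 4, 5, 6] / [2] / [7]
Final shape: (5, 1, 1).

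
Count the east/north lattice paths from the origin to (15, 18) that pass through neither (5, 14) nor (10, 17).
Number of paths = 978807990

Inclusion–exclusion. Total paths: C(33, 15) = 1037158320. Through P₁: C(19, 5)·C(14, 10) = 11639628. Through P₂: C(27, 10)·C(6, 5) = 50617710. Since P₁ is strictly southwest of P₂, a monotone path through both must visit P₁ then P₂; paths through both = C(19, 5)·C(8, 5)·C(6, 5) = 3907008. Avoid both = 1037158320 − 11639628 − 50617710 + 3907008 = 978807990.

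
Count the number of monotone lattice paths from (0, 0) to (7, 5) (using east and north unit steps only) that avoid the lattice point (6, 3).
Number of paths = 540

Total paths from (0, 0) to (7, 5): C(12, 7) = 792. Paths through (6, 3): (paths (0, 0) → (6, 3)) × (paths (6, 3) → (7, 5)) = C(9, 6) · C(3, 1) = 84 · 3 = 252. Avoidance count = 792 − 252 = 540.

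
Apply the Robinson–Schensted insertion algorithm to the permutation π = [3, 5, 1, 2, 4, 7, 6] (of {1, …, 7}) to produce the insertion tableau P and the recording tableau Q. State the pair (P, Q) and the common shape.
P = [1, 2, 4, 6] / [3, 5, 7];  Q = [1, 2, 5, 6] / [3, 4, 7];  common shape = (4, 3)

Row-insert the values π_1, π_2, … into P one at a time, bumping the leftmost entry strictly greater than the inserted value down to the next row. The recording tableau Q records, in position (i, j), the step at which that cell was added to P.
  Insert 3 (step 1): P = [3];  Q = [1]
  Insert 5 (step 2): P = [3, 5];  Q = [1, 2]
  Insert 1 (step 3): P = [1, 5] / [3];  Q = [1, 2] / [3]
  Insert 2 (step 4): P = [1, 2] / [3, 5];  Q = [1, 2] / [3, 4]
  Insert 4 (step 5): P = [1, 2, 4] / [3, 5];  Q = [1, 2, 5] / [3, 4]
  Insert 7 (step 6): P = [1, 2, 4, 7] / [3, 5];  Q = [1, 2, 5, 6] / [3, 4]
  Insert 6 (step 7): P = [1, 2, 4, 6] / [3, 5, 7];  Q = [1, 2, 5, 6] / [3, 4, 7]
Final shape: (4, 3).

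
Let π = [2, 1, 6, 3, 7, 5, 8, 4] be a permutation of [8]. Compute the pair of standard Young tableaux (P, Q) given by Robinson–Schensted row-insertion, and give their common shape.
P = [1, 3, 4, 8] / [2, 5, 7] / [6];  Q = [1, 3, 5, 7] / [2, 4, 6] / [8];  common shape = (4, 3, 1)

Row-insert the values π_1, π_2, … into P one at a time, bumping the leftmost entry strictly greater than the inserted value down to the next row. The recording tableau Q records, in position (i, j), the step at which that cell was added to P.
  Insert 2 (step 1): P = [2];  Q = [1]
  Insert 1 (step 2): P = [1] / [2];  Q = [1] / [2]
  Insert 6 (step 3): P = [1, 6] / [2];  Q = [1, 3] / [2]
  Insert 3 (step 4): P = [1, 3] / [2, 6];  Q = [1, 3] / [2, 4]
  Insert 7 (step 5): P = [1, 3, 7] / [2, 6];  Q = [1, 3, 5] / [2, 4]
  Insert 5 (step 6): P = [1, 3, 5] / [2, 6, 7];  Q = [1, 3, 5] / [2, 4, 6]
  Insert 8 (step 7): P = [1, 3, 5, 8] / [2, 6, 7];  Q = [1, 3, 5, 7] / [2, 4, 6]
  Insert 4 (step 8): P = [1, 3, 4, 8] / [2, 5, 7] / [6];  Q = [1, 3, 5, 7] / [2, 4, 6] / [8]
Final shape: (4, 3, 1).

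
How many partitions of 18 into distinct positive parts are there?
q(18) = 46

A partition into distinct parts is a strictly decreasing sequence summing to n. The recurrence d(n, m) = d(n, m−1) + d(n−m, m−1) (use part m at most once) with q(n) = d(n, n) gives q(18) = 46. (Euler's theorem: # distinct-part partitions = # odd-part partitions.)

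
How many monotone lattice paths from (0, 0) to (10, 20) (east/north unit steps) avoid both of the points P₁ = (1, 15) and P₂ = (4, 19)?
Number of paths = 29954918

Inclusion–exclusion. Total paths: C(30, 10) = 30045015. Through P₁: C(16, 1)·C(14, 9) = 32032. Through P₂: C(23, 4)·C(7, 6) = 61985. Since P₁ is strictly southwest of P₂, a monotone path through both must visit P₁ then P₂; paths through both = C(16, 1)·C(7, 3)·C(7, 6) = 3920. Avoid both = 30045015 − 32032 − 61985 + 3920 = 29954918.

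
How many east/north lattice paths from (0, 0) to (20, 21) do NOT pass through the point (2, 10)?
Number of paths = 266845516080

Total paths from (0, 0) to (20, 21): C(41, 20) = 269128937220. Paths through (2, 10): (paths (0, 0) → (2, 10)) × (paths (2, 10) → (20, 21)) = C(12, 2) · C(29, 18) = 66 · 34597290 = 2283421140. Avoidance count = 269128937220 − 2283421140 = 266845516080.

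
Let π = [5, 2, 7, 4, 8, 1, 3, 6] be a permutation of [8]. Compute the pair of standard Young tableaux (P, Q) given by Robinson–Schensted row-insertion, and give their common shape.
P = [1, 3, 6] / [2, 4, 8] / [5, 7];  Q = [1, 3, 5] / [2, 4, 8] / [6, 7];  common shape = (3, 3, 2)

Row-insert the values π_1, π_2, … into P one at a time, bumping the leftmost entry strictly greater than the inserted value down to the next row. The recording tableau Q records, in position (i, j), the step at which that cell was added to P.
  Insert 5 (step 1): P = [5];  Q = [1]
  Insert 2 (step 2): P = [2] / [5];  Q = [1] / [2]
  Insert 7 (step 3): P = [2, 7] / [5];  Q = [1, 3] / [2]
  Insert 4 (step 4): P = [2, 4] / [5, 7];  Q = [1, 3] / [2, 4]
  Insert 8 (step 5): P = [2, 4, 8] / [5, 7];  Q = [1, 3, 5] / [2, 4]
  Insert 1 (step 6): P = [1, 4, 8] / [2, 7] / [5];  Q = [1, 3, 5] / [2, 4] / [6]
  Insert 3 (step 7): P = [1, 3, 8] / [2, 4] / [5, 7];  Q = [1, 3, 5] / [2, 4] / [6, 7]
  Insert 6 (step 8): P = [1, 3, 6] / [2, 4, 8] / [5, 7];  Q = [1, 3, 5] / [2, 4, 8] / [6, 7]
Final shape: (3, 3, 2).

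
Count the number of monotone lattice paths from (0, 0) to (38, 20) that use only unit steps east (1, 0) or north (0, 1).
Number of paths = 1847253511032930

A monotone lattice path from (0, 0) to (38, 20) consists of 38 east steps and 20 north steps in some order, so it is determined by which 38 of the 58 steps are east. The count is C(58, 38) = 1847253511032930.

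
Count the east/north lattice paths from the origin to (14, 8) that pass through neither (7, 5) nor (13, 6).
Number of paths = 159966

Inclusion–exclusion. Total paths: C(22, 14) = 319770. Through P₁: C(12, 7)·C(10, 7) = 95040. Through P₂: C(19, 13)·C(3, 1) = 81396. Since P₁ is strictly southwest of P₂, a monotone path through both must visit P₁ then P₂; paths through both = C(12, 7)·C(7, 6)·C(3, 1) = 16632. Avoid both = 319770 − 95040 − 81396 + 16632 = 159966.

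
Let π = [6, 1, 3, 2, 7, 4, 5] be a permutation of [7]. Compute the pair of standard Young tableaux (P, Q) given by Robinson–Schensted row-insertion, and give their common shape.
P = [1, 2, 4, 5] / [3, 7] / [6];  Q = [1, 3, 5, 7] / [2, 6] / [4];  common shape = (4, 2, 1)

Row-insert the values π_1, π_2, … into P one at a time, bumping the leftmost entry strictly greater than the inserted value down to the next row. The recording tableau Q records, in position (i, j), the step at which that cell was added to P.
  Insert 6 (step 1): P = [6];  Q = [1]
  Insert 1 (step 2): P = [1] / [6];  Q = [1] / [2]
  Insert 3 (step 3): P = [1, 3] / [6];  Q = [1, 3] / [2]
  Insert 2 (step 4): P = [1, 2] / [3] / [6];  Q = [1, 3] / [2] / [4]
  Insert 7 (step 5): P = [1, 2, 7] / [3] / [6];  Q = [1, 3, 5] / [2] / [4]
  Insert 4 (step 6): P = [1, 2, 4] / [3, 7] / [6];  Q = [1, 3, 5] / [2, 6] / [4]
  Insert 5 (step 7): P = [1, 2, 4, 5] / [3, 7] / [6];  Q = [1, 3, 5, 7] / [2, 6] / [4]
Final shape: (4, 2, 1).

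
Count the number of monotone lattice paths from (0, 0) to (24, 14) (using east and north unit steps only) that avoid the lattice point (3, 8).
Number of paths = 9620712450

Total paths from (0, 0) to (24, 14): C(38, 24) = 9669554100. Paths through (3, 8): (paths (0, 0) → (3, 8)) × (paths (3, 8) → (24, 14)) = C(11, 3) · C(27, 21) = 165 · 296010 = 48841650. Avoidance count = 9669554100 − 48841650 = 9620712450.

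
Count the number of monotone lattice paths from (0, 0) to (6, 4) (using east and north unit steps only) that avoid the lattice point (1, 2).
Number of paths = 147

Total paths from (0, 0) to (6, 4): C(10, 6) = 210. Paths through (1, 2): (paths (0, 0) → (1, 2)) × (paths (1, 2) → (6, 4)) = C(3, 1) · C(7, 5) = 3 · 21 = 63. Avoidance count = 210 − 63 = 147.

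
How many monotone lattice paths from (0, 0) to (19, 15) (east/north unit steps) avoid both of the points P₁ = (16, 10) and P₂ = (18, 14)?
Number of paths = 774991210

Inclusion–exclusion. Total paths: C(34, 19) = 1855967520. Through P₁: C(26, 16)·C(8, 3) = 297457160. Through P₂: C(32, 18)·C(2, 1) = 942871200. Since P₁ is strictly southwest of P₂, a monotone path through both must visit P₁ then P₂; paths through both = C(26, 16)·C(6, 2)·C(2, 1) = 159352050. Avoid both = 1855967520 − 297457160 − 942871200 + 159352050 = 774991210.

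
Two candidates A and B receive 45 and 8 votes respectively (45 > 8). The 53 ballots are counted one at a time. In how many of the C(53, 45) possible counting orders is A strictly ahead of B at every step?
Strict-lead orderings = 618753590

Total orderings of the 53 votes with 45 for A: C(53, 45) = 886322710. By the Bertrand ballot formula (Cycle Lemma / reflection principle), the number of orderings in which A is strictly ahead of B throughout is (p − q)/(p + q) · C(p + q, p) = (45 − 8)/(45 + 8) · 886322710 = 618753590.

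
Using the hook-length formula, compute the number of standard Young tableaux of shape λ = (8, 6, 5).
# SYT of shape (8, 6, 5) = 1662804

Hook-length formula: f^λ = n! / Π hook(c), product over all cells c of the Young diagram. For λ = (8, 6, 5), n = 19 boxes. Hook lengths by row (left-to-right, top-to-bottom): [10, 9, 8, 7, 6, 4, 2, 1]; [7, 6, 5, 4, 3, 1]; [5, 4, 3, 2, 1]. Product of hooks = 73156608000. So f^λ = 19! / 73156608000 = 121645100408832000 / 73156608000 = 1662804.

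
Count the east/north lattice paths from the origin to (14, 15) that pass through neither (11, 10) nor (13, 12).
Number of paths = 45470648

Inclusion–exclusion. Total paths: C(29, 14) = 77558760. Through P₁: C(21, 11)·C(8, 3) = 19752096. Through P₂: C(25, 13)·C(4, 1) = 20801200. Since P₁ is strictly southwest of P₂, a monotone path through both must visit P₁ then P₂; paths through both = C(21, 11)·C(4, 2)·C(4, 1) = 8465184. Avoid both = 77558760 − 19752096 − 20801200 + 8465184 = 45470648.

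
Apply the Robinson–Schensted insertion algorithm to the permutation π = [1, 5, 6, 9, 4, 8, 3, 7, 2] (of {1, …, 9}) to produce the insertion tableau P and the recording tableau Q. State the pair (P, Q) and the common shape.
P = [1, 2, 6, 7] / [3, 8] / [4, 9] / [5];  Q = [1, 2, 3, 4] / [5, 6] / [7, 8] / [9];  common shape = (4, 2, 2, 1)

Row-insert the values π_1, π_2, … into P one at a time, bumping the leftmost entry strictly greater than the inserted value down to the next row. The recording tableau Q records, in position (i, j), the step at which that cell was added to P.
  Insert 1 (step 1): P = [1];  Q = [1]
  Insert 5 (step 2): P = [1, 5];  Q = [1, 2]
  Insert 6 (step 3): P = [1, 5, 6];  Q = [1, 2, 3]
  Insert 9 (step 4): P = [1, 5, 6, 9];  Q = [1, 2, 3, 4]
  Insert 4 (step 5): P = [1, 4, 6, 9] / [5];  Q = [1, 2, 3, 4] / [5]
  Insert 8 (step 6): P = [1, 4, 6, 8] / [5, 9];  Q = [1, 2, 3, 4] / [5, 6]
  Insert 3 (step 7): P = [1, 3, 6, 8] / [4, 9] / [5];  Q = [1, 2, 3, 4] / [5, 6] / [7]
  Insert 7 (step 8): P = [1, 3, 6, 7] / [4, 8] / [5, 9];  Q = [1, 2, 3, 4] / [5, 6] / [7, 8]
  Insert 2 (step 9): P = [1, 2, 6, 7] / [3, 8] / [4, 9] / [5];  Q = [1, 2, 3, 4] / [5, 6] / [7, 8] / [9]
Final shape: (4, 2, 2, 1).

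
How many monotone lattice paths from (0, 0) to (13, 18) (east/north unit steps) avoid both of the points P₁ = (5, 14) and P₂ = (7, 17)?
Number of paths = 198888447

Inclusion–exclusion. Total paths: C(31, 13) = 206253075. Through P₁: C(19, 5)·C(12, 8) = 5755860. Through P₂: C(24, 7)·C(7, 6) = 2422728. Since P₁ is strictly southwest of P₂, a monotone path through both must visit P₁ then P₂; paths through both = C(19, 5)·C(5, 2)·C(7, 6) = 813960. Avoid both = 206253075 − 5755860 − 2422728 + 813960 = 198888447.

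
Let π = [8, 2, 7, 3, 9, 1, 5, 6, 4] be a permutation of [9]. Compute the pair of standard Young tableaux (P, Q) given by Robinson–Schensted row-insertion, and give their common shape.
P = [1, 3, 4, 6] / [2, 5] / [7, 9] / [8];  Q = [1, 3, 5, 8] / [2, 7] / [4, 9] / [6];  common shape = (4, 2, 2, 1)

Row-insert the values π_1, π_2, … into P one at a time, bumping the leftmost entry strictly greater than the inserted value down to the next row. The recording tableau Q records, in position (i, j), the step at which that cell was added to P.
  Insert 8 (step 1): P = [8];  Q = [1]
  Insert 2 (step 2): P = [2] / [8];  Q = [1] / [2]
  Insert 7 (step 3): P = [2, 7] / [8];  Q = [1, 3] / [2]
  Insert 3 (step 4): P = [2, 3] / [7] / [8];  Q = [1, 3] / [2] / [4]
  Insert 9 (step 5): P = [2, 3, 9] / [7] / [8];  Q = [1, 3, 5] / [2] / [4]
  Insert 1 (step 6): P = [1, 3, 9] / [2] / [7] / [8];  Q = [1, 3, 5] / [2] / [4] / [6]
  Insert 5 (step 7): P = [1, 3, 5] / [2, 9] / [7] / [8];  Q = [1, 3, 5] / [2, 7] / [4] / [6]
  Insert 6 (step 8): P = [1, 3, 5, 6] / [2, 9] / [7] / [8];  Q = [1, 3, 5, 8] / [2, 7] / [4] / [6]
  Insert 4 (step 9): P = [1, 3, 4, 6] / [2, 5] / [7, 9] / [8];  Q = [1, 3, 5, 8] / [2, 7] / [4, 9] / [6]
Final shape: (4, 2, 2, 1).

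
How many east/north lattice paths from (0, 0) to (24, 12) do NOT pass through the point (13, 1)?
Number of paths = 1241801652

Total paths from (0, 0) to (24, 12): C(36, 24) = 1251677700. Paths through (13, 1): (paths (0, 0) → (13, 1)) × (paths (13, 1) → (24, 12)) = C(14, 13) · C(22, 11) = 14 · 705432 = 9876048. Avoidance count = 1251677700 − 9876048 = 1241801652.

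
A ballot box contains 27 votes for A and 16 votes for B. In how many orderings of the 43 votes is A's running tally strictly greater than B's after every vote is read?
Strict-lead orderings = 67837293986

Total orderings of the 43 votes with 27 for A: C(43, 27) = 265182149218. By the Bertrand ballot formula (Cycle Lemma / reflection principle), the number of orderings in which A is strictly ahead of B throughout is (p − q)/(p + q) · C(p + q, p) = (27 − 16)/(27 + 16) · 265182149218 = 67837293986.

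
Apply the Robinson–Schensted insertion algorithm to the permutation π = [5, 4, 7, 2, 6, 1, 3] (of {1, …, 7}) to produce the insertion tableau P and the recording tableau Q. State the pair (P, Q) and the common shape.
P = [1, 3] / [2, 6] / [4, 7] / [5];  Q = [1, 3] / [2, 5] / [4, 7] / [6];  common shape = (2, 2, 2, 1)

Row-insert the values π_1, π_2, … into P one at a time, bumping the leftmost entry strictly greater than the inserted value down to the next row. The recording tableau Q records, in position (i, j), the step at which that cell was added to P.
  Insert 5 (step 1): P = [5];  Q = [1]
  Insert 4 (step 2): P = [4] / [5];  Q = [1] / [2]
  Insert 7 (step 3): P = [4, 7] / [5];  Q = [1, 3] / [2]
  Insert 2 (step 4): P = [2, 7] / [4] / [5];  Q = [1, 3] / [2] / [4]
  Insert 6 (step 5): P = [2, 6] / [4, 7] / [5];  Q = [1, 3] / [2, 5] / [4]
  Insert 1 (step 6): P = [1, 6] / [2, 7] / [4] / [5];  Q = [1, 3] / [2, 5] / [4] / [6]
  Insert 3 (step 7): P = [1, 3] / [2, 6] / [4, 7] / [5];  Q = [1, 3] / [2, 5] / [4, 7] / [6]
Final shape: (2, 2, 2, 1).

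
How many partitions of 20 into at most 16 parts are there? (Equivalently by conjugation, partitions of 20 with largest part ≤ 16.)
p(20, parts ≤ 16) = 620

Use the recurrence p(n, m) = p(n, m−1) + p(n−m, m): either the largest part is < m (count p(n, m−1)) or the largest part is exactly m (remove one copy of m, count p(n−m, m)). With p(0, ·) = 1 this gives p(20, parts ≤ 16) = 620. (By conjugating Young diagrams, this also counts partitions of 20 into at most 16 parts.)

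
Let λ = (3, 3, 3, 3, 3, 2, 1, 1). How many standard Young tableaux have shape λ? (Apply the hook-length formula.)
# SYT of shape (3, 3, 3, 3, 3, 2, 1, 1) = 1662804

Hook-length formula: f^λ = n! / Π hook(c), product over all cells c of the Young diagram. For λ = (3, 3, 3, 3, 3, 2, 1, 1), n = 19 boxes. Hook lengths by row (left-to-right, top-to-bottom): [10, 7, 5]; [9, 6, 4]; [8, 5, 3]; [7, 4, 2]; [6, 3, 1]; [4, 1]; [2]; [1]. Product of hooks = 73156608000. So f^λ = 19! / 73156608000 = 121645100408832000 / 73156608000 = 1662804.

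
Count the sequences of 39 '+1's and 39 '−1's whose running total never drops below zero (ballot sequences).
C_39 = 680425371729975800390

These ballot sequences are counted by the Catalan number C_n = (1/(n + 1)) · C(2n, n). For n = 39: C_39 = (1/40) · C(78, 39) = 27217014869199032015600/40 = 680425371729975800390.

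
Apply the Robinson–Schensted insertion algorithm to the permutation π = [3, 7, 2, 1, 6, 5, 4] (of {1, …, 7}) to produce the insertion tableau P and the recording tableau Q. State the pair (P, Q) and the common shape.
P = [1, 4] / [2, 5] / [3, 6] / [7];  Q = [1, 2] / [3, 5] / [4, 6] / [7];  common shape = (2, 2, 2, 1)

Row-insert the values π_1, π_2, … into P one at a time, bumping the leftmost entry strictly greater than the inserted value down to the next row. The recording tableau Q records, in position (i, j), the step at which that cell was added to P.
  Insert 3 (step 1): P = [3];  Q = [1]
  Insert 7 (step 2): P = [3, 7];  Q = [1, 2]
  Insert 2 (step 3): P = [2, 7] / [3];  Q = [1, 2] / [3]
  Insert 1 (step 4): P = [1, 7] / [2] / [3];  Q = [1, 2] / [3] / [4]
  Insert 6 (step 5): P = [1, 6] / [2, 7] / [3];  Q = [1, 2] / [3, 5] / [4]
  Insert 5 (step 6): P = [1, 5] / [2, 6] / [3, 7];  Q = [1, 2] / [3, 5] / [4, 6]
  Insert 4 (step 7): P = [1, 4] / [2, 5] / [3, 6] / [7];  Q = [1, 2] / [3, 5] / [4, 6] / [7]
Final shape: (2, 2, 2, 1).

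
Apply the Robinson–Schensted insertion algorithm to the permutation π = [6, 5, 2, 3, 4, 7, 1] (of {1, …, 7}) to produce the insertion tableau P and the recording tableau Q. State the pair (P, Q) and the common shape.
P = [1, 3, 4, 7] / [2] / [5] / [6];  Q = [1, 4, 5, 6] / [2] / [3] / [7];  common shape = (4, 1, 1, 1)

Row-insert the values π_1, π_2, … into P one at a time, bumping the leftmost entry strictly greater than the inserted value down to the next row. The recording tableau Q records, in position (i, j), the step at which that cell was added to P.
  Insert 6 (step 1): P = [6];  Q = [1]
  Insert 5 (step 2): P = [5] / [6];  Q = [1] / [2]
  Insert 2 (step 3): P = [2] / [5] / [6];  Q = [1] / [2] / [3]
  Insert 3 (step 4): P = [2, 3] / [5] / [6];  Q = [1, 4] / [2] / [3]
  Insert 4 (step 5): P = [2, 3, 4] / [5] / [6];  Q = [1, 4, 5] / [2] / [3]
  Insert 7 (step 6): P = [2, 3, 4, 7] / [5] / [6];  Q = [1, 4, 5, 6] / [2] / [3]
  Insert 1 (step 7): P = [1, 3, 4, 7] / [2] / [5] / [6];  Q = [1, 4, 5, 6] / [2] / [3] / [7]
Final shape: (4, 1, 1, 1).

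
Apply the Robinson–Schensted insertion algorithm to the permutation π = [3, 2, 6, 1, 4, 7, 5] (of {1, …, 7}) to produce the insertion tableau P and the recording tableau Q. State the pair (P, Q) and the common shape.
P = [1, 4, 5] / [2, 6, 7] / [3];  Q = [1, 3, 6] / [2, 5, 7] / [4];  common shape = (3, 3, 1)

Row-insert the values π_1, π_2, … into P one at a time, bumping the leftmost entry strictly greater than the inserted value down to the next row. The recording tableau Q records, in position (i, j), the step at which that cell was added to P.
  Insert 3 (step 1): P = [3];  Q = [1]
  Insert 2 (step 2): P = [2] / [3];  Q = [1] / [2]
  Insert 6 (step 3): P = [2, 6] / [3];  Q = [1, 3] / [2]
  Insert 1 (step 4): P = [1, 6] / [2] / [3];  Q = [1, 3] / [2] / [4]
  Insert 4 (step 5): P = [1, 4] / [2, 6] / [3];  Q = [1, 3] / [2, 5] / [4]
  Insert 7 (step 6): P = [1, 4, 7] / [2, 6] / [3];  Q = [1, 3, 6] / [2, 5] / [4]
  Insert 5 (step 7): P = [1, 4, 5] / [2, 6, 7] / [3];  Q = [1, 3, 6] / [2, 5, 7] / [4]
Final shape: (3, 3, 1).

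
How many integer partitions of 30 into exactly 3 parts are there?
p(30, 3 parts) = 75

Partitions of n into exactly k parts are in bijection with partitions of n − k into at most k parts (subtract 1 from each part). So p(30, exactly 3) = p(27, parts ≤ 3). Computing via the recurrence p(m, j) = p(m, j−1) + p(m−j, j) gives 75.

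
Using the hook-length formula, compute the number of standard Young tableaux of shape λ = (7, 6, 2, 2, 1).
# SYT of shape (7, 6, 2, 2, 1) = 4950400

Hook-length formula: f^λ = n! / Π hook(c), product over all cells c of the Young diagram. For λ = (7, 6, 2, 2, 1), n = 18 boxes. Hook lengths by row (left-to-right, top-to-bottom): [11, 9, 6, 5, 4, 3, 1]; [9, 7, 4, 3, 2, 1]; [4, 2]; [3, 1]; [1]. Product of hooks = 1293304320. So f^λ = 18! / 1293304320 = 6402373705728000 / 1293304320 = 4950400.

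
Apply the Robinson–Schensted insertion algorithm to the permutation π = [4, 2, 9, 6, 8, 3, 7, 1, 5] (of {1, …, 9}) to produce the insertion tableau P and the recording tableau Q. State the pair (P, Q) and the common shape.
P = [1, 3, 5] / [2, 6, 7] / [4, 8] / [9];  Q = [1, 3, 5] / [2, 4, 7] / [6, 9] / [8];  common shape = (3, 3, 2, 1)

Row-insert the values π_1, π_2, … into P one at a time, bumping the leftmost entry strictly greater than the inserted value down to the next row. The recording tableau Q records, in position (i, j), the step at which that cell was added to P.
  Insert 4 (step 1): P = [4];  Q = [1]
  Insert 2 (step 2): P = [2] / [4];  Q = [1] / [2]
  Insert 9 (step 3): P = [2, 9] / [4];  Q = [1, 3] / [2]
  Insert 6 (step 4): P = [2, 6] / [4, 9];  Q = [1, 3] / [2, 4]
  Insert 8 (step 5): P = [2, 6, 8] / [4, 9];  Q = [1, 3, 5] / [2, 4]
  Insert 3 (step 6): P = [2, 3, 8] / [4, 6] / [9];  Q = [1, 3, 5] / [2, 4] / [6]
  Insert 7 (step 7): P = [2, 3, 7] / [4, 6, 8] / [9];  Q = [1, 3, 5] / [2, 4, 7] / [6]
  Insert 1 (step 8): P = [1, 3, 7] / [2, 6, 8] / [4] / [9];  Q = [1, 3, 5] / [2, 4, 7] / [6] / [8]
  Insert 5 (step 9): P = [1, 3, 5] / [2, 6, 7] / [4, 8] / [9];  Q = [1, 3, 5] / [2, 4, 7] / [6, 9] / [8]
Final shape: (3, 3, 2, 1).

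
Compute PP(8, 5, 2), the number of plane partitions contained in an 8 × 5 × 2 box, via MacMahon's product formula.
PP(8, 5, 2) = 429429

Evaluate the triple product over i = 1..8, j = 1..5, k = 1..2. The factors are (2/1) · (3/2) · (3/2) · (4/3) · (4/3) · (5/4) · (5/4) · (6/5) · … (80 factors total). The numerators and denominators telescope so the product is an integer; carrying out the multiplication exactly gives PP(8, 5, 2) = 429429.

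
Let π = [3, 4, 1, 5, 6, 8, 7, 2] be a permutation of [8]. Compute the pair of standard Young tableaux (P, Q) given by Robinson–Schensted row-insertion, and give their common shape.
P = [1, 2, 5, 6, 7] / [3, 4] / [8];  Q = [1, 2, 4, 5, 6] / [3, 7] / [8];  common shape = (5, 2, 1)

Row-insert the values π_1, π_2, … into P one at a time, bumping the leftmost entry strictly greater than the inserted value down to the next row. The recording tableau Q records, in position (i, j), the step at which that cell was added to P.
  Insert 3 (step 1): P = [3];  Q = [1]
  Insert 4 (step 2): P = [3, 4];  Q = [1, 2]
  Insert 1 (step 3): P = [1, 4] / [3];  Q = [1, 2] / [3]
  Insert 5 (step 4): P = [1, 4, 5] / [3];  Q = [1, 2, 4] / [3]
  Insert 6 (step 5): P = [1, 4, 5, 6] / [3];  Q = [1, 2, 4, 5] / [3]
  Insert 8 (step 6): P = [1, 4, 5, 6, 8] / [3];  Q = [1, 2, 4, 5, 6] / [3]
  Insert 7 (step 7): P = [1, 4, 5, 6, 7] / [3, 8];  Q = [1, 2, 4, 5, 6] / [3, 7]
  Insert 2 (step 8): P = [1, 2, 5, 6, 7] / [3, 4] / [8];  Q = [1, 2, 4, 5, 6] / [3, 7] / [8]
Final shape: (5, 2, 1).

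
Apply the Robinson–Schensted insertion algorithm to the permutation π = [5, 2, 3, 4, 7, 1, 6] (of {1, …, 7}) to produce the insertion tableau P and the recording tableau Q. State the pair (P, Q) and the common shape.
P = [1, 3, 4, 6] / [2, 7] / [5];  Q = [1, 3, 4, 5] / [2, 7] / [6];  common shape = (4, 2, 1)

Row-insert the values π_1, π_2, … into P one at a time, bumping the leftmost entry strictly greater than the inserted value down to the next row. The recording tableau Q records, in position (i, j), the step at which that cell was added to P.
  Insert 5 (step 1): P = [5];  Q = [1]
  Insert 2 (step 2): P = [2] / [5];  Q = [1] / [2]
  Insert 3 (step 3): P = [2, 3] / [5];  Q = [1, 3] / [2]
  Insert 4 (step 4): P = [2, 3, 4] / [5];  Q = [1, 3, 4] / [2]
  Insert 7 (step 5): P = [2, 3, 4, 7] / [5];  Q = [1, 3, 4, 5] / [2]
  Insert 1 (step 6): P = [1, 3, 4, 7] / [2] / [5];  Q = [1, 3, 4, 5] / [2] / [6]
  Insert 6 (step 7): P = [1, 3, 4, 6] / [2, 7] / [5];  Q = [1, 3, 4, 5] / [2, 7] / [6]
Final shape: (4, 2, 1).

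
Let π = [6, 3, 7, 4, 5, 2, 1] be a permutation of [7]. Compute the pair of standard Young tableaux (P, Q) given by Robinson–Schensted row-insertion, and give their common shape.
P = [1, 4, 5] / [2, 7] / [3] / [6];  Q = [1, 3, 5] / [2, 4] / [6] / [7];  common shape = (3, 2, 1, 1)

Row-insert the values π_1, π_2, … into P one at a time, bumping the leftmost entry strictly greater than the inserted value down to the next row. The recording tableau Q records, in position (i, j), the step at which that cell was added to P.
  Insert 6 (step 1): P = [6];  Q = [1]
  Insert 3 (step 2): P = [3] / [6];  Q = [1] / [2]
  Insert 7 (step 3): P = [3, 7] / [6];  Q = [1, 3] / [2]
  Insert 4 (step 4): P = [3, 4] / [6, 7];  Q = [1, 3] / [2, 4]
  Insert 5 (step 5): P = [3, 4, 5] / [6, 7];  Q = [1, 3, 5] / [2, 4]
  Insert 2 (step 6): P = [2, 4, 5] / [3, 7] / [6];  Q = [1, 3, 5] / [2, 4] / [6]
  Insert 1 (step 7): P = [1, 4, 5] / [2, 7] / [3] / [6];  Q = [1, 3, 5] / [2, 4] / [6] / [7]
Final shape: (3, 2, 1, 1).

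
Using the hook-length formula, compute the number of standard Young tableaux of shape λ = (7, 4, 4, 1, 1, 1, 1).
# SYT of shape (7, 4, 4, 1, 1, 1, 1) = 18653250

Hook-length formula: f^λ = n! / Π hook(c), product over all cells c of the Young diagram. For λ = (7, 4, 4, 1, 1, 1, 1), n = 19 boxes. Hook lengths by row (left-to-right, top-to-bottom): [13, 8, 7, 6, 3, 2, 1]; [9, 4, 3, 2]; [8, 3, 2, 1]; [4]; [3]; [2]; [1]. Product of hooks = 6521389056. So f^λ = 19! / 6521389056 = 121645100408832000 / 6521389056 = 18653250.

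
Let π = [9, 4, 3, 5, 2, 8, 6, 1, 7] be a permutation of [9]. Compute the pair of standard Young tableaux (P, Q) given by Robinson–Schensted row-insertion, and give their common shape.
P = [1, 5, 6, 7] / [2, 8] / [3] / [4] / [9];  Q = [1, 4, 6, 9] / [2, 7] / [3] / [5] / [8];  common shape = (4, 2, 1, 1, 1)

Row-insert the values π_1, π_2, … into P one at a time, bumping the leftmost entry strictly greater than the inserted value down to the next row. The recording tableau Q records, in position (i, j), the step at which that cell was added to P.
  Insert 9 (step 1): P = [9];  Q = [1]
  Insert 4 (step 2): P = [4] / [9];  Q = [1] / [2]
  Insert 3 (step 3): P = [3] / [4] / [9];  Q = [1] / [2] / [3]
  Insert 5 (step 4): P = [3, 5] / [4] / [9];  Q = [1, 4] / [2] / [3]
  Insert 2 (step 5): P = [2, 5] / [3] / [4] / [9];  Q = [1, 4] / [2] / [3] / [5]
  Insert 8 (step 6): P = [2, 5, 8] / [3] / [4] / [9];  Q = [1, 4, 6] / [2] / [3] / [5]
  Insert 6 (step 7): P = [2, 5, 6] / [3, 8] / [4] / [9];  Q = [1, 4, 6] / [2, 7] / [3] / [5]
  Insert 1 (step 8): P = [1, 5, 6] / [2, 8] / [3] / [4] / [9];  Q = [1, 4, 6] / [2, 7] / [3] / [5] / [8]
  Insert 7 (step 9): P = [1, 5, 6, 7] / [2, 8] / [3] / [4] / [9];  Q = [1, 4, 6, 9] / [2, 7] / [3] / [5] / [8]
Final shape: (4, 2, 1, 1, 1).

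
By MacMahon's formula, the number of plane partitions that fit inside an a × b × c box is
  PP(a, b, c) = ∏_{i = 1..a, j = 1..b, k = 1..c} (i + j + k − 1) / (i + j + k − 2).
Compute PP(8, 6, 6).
PP(8, 6, 6) = 469699956117392

Evaluate the triple product over i = 1..8, j = 1..6, k = 1..6. The factors are (2/1) · (3/2) · (4/3) · (5/4) · (6/5) · (7/6) · (3/2) · (4/3) · … (288 factors total). The numerators and denominators telescope so the product is an integer; carrying out the multiplication exactly gives PP(8, 6, 6) = 469699956117392.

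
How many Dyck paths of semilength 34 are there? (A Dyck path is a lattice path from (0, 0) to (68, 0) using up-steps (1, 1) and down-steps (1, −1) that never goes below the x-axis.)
C_34 = 812944042149730764

These Dyck paths are counted by the Catalan number C_n = (1/(n + 1)) · C(2n, n). For n = 34: C_34 = (1/35) · C(68, 34) = 28453041475240576740/35 = 812944042149730764.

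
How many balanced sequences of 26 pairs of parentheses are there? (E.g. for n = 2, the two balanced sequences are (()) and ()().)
C_26 = 18367353072152

These balanced parentheses are counted by the Catalan number C_n = (1/(n + 1)) · C(2n, n). For n = 26: C_26 = (1/27) · C(52, 26) = 495918532948104/27 = 18367353072152.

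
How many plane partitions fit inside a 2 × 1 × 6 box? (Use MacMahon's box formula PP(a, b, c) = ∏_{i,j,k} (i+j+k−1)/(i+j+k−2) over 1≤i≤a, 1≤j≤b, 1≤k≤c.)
PP(2, 1, 6) = 28

Evaluate the triple product over i = 1..2, j = 1..1, k = 1..6. The factors are (2/1) · (3/2) · (4/3) · (5/4) · (6/5) · (7/6) · (3/2) · (4/3) · … (12 factors total). The numerators and denominators telescope so the product is an integer; carrying out the multiplication exactly gives PP(2, 1, 6) = 28.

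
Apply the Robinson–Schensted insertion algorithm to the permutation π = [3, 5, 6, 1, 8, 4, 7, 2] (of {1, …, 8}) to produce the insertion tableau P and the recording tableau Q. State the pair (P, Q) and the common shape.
P = [1, 2, 6, 7] / [3, 4, 8] / [5];  Q = [1, 2, 3, 5] / [4, 6, 7] / [8];  common shape = (4, 3, 1)

Row-insert the values π_1, π_2, … into P one at a time, bumping the leftmost entry strictly greater than the inserted value down to the next row. The recording tableau Q records, in position (i, j), the step at which that cell was added to P.
  Insert 3 (step 1): P = [3];  Q = [1]
  Insert 5 (step 2): P = [3, 5];  Q = [1, 2]
  Insert 6 (step 3): P = [3, 5, 6];  Q = [1, 2, 3]
  Insert 1 (step 4): P = [1, 5, 6] / [3];  Q = [1, 2, 3] / [4]
  Insert 8 (step 5): P = [1, 5, 6, 8] / [3];  Q = [1, 2, 3, 5] / [4]
  Insert 4 (step 6): P = [1, 4, 6, 8] / [3, 5];  Q = [1, 2, 3, 5] / [4, 6]
  Insert 7 (step 7): P = [1, 4, 6, 7] / [3, 5, 8];  Q = [1, 2, 3, 5] / [4, 6, 7]
  Insert 2 (step 8): P = [1, 2, 6, 7] / [3, 4, 8] / [5];  Q = [1, 2, 3, 5] / [4, 6, 7] / [8]
Final shape: (4, 3, 1).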